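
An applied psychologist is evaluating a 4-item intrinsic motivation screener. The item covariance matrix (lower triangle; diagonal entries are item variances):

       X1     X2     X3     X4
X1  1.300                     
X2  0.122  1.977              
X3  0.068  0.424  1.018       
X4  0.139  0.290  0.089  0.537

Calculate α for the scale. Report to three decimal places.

Σσᵢ² = 1.300 + 1.977 + 1.018 + 0.537 = 4.832
Σ_{i<j} σ_ij = 1.132
σ²_T = 4.832 + 2 × 1.132 = 7.096
α = (k/(k−1))·(1 − Σσᵢ²/σ²_T) = (4/3)·(1 − 4.832/7.096) = 0.425

α = 0.425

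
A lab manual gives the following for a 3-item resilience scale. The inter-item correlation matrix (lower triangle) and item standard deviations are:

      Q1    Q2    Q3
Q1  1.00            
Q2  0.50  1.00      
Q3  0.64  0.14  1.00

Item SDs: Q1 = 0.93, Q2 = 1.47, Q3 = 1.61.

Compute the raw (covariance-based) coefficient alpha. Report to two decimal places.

α = 0.62

Σσ²ᵢ = 0.93² + 1.47² + 1.61² = 5.6179
Covariances σ_ij = r_ij · s_i · s_j:
  σ(Q1,Q2) = 0.50 × 0.93 × 1.47 = 0.6835
  σ(Q1,Q3) = 0.64 × 0.93 × 1.61 = 0.9583
  σ(Q2,Q3) = 0.14 × 1.47 × 1.61 = 0.3313
σ²_T = Σσ²ᵢ + 2·Σσ_ij = 5.6179 + 2 × 1.9731 = 9.5641
α = (3/2)·(1 − 5.6179/9.5641) = 0.62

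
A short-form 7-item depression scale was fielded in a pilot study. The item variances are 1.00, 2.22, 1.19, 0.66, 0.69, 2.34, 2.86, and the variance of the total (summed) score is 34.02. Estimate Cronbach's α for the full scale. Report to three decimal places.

Σσᵢ² = 1.00 + 2.22 + 1.19 + 0.66 + 0.69 + 2.34 + 2.86 = 10.96
α = (k/(k−1))·(1 − Σσᵢ²/Var(T)) = (7/6)·(1 − 10.96/34.02) = 0.791

Cronbach's α = 0.791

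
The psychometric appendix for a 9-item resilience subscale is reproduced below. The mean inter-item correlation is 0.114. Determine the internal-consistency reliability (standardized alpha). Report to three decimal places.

α = 0.537

Standardized α = k·r̄ / (1 + (k−1)·r̄) = 9 × 0.114 / (1 + 8 × 0.114)
  = 1.0260 / 1.9120 = 0.537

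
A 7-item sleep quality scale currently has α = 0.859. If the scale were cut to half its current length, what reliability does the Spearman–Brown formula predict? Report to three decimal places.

predicted reliability = 0.753

Length factor m = 1/2
α' = m·α / (1 − (1−m)·α)
   = 1/2 × 0.859 / (1 − (1 − 1/2) × 0.859)
   = 0.4295 / 0.5705 = 0.753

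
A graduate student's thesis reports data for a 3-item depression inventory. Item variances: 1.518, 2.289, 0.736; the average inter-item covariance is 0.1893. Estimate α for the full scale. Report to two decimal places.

sum of item variances = 1.518 + 2.289 + 0.736 = 4.543
Sum of the 3 distinct covariances = 3 × 0.1893 = 0.5679
σ²_T = sum of item variances + 2·Σcov = 4.543 + 2 × 0.5679 = 5.6788
α = (3/2)·(1 − 4.543/5.6788) = 0.30

α = 0.30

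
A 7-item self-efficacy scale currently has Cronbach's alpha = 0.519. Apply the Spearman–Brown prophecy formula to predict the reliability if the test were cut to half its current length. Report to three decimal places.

Length factor m = 1/2
α' = m·α / (1 − (1−m)·α)
   = 1/2 × 0.519 / (1 − (1 − 1/2) × 0.519)
   = 0.2595 / 0.7405 = 0.350

predicted reliability = 0.350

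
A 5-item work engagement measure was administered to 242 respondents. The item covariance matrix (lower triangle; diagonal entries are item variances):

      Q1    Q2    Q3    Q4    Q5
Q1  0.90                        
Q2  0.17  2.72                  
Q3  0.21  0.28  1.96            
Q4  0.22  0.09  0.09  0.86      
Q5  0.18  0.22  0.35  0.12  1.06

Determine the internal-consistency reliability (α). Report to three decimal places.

α = 0.425

Σσᵢ² = 0.90 + 2.72 + 1.96 + 0.86 + 1.06 = 7.50
Sum of off-diagonal covariances = 1.93
total variance = 7.50 + 2 × 1.93 = 11.36
α = (k/(k−1))·(1 − Σσᵢ²/total variance) = (5/4)·(1 − 7.50/11.36) = 0.425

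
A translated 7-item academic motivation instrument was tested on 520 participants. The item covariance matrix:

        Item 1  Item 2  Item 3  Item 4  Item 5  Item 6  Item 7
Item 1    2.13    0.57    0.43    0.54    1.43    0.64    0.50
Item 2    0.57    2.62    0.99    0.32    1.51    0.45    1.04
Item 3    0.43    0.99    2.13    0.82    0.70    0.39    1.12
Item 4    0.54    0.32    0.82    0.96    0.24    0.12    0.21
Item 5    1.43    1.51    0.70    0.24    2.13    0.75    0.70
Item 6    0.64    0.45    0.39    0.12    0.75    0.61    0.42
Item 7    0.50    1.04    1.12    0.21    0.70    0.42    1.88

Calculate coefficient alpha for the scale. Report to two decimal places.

α = 0.81

sum of item variances = 2.13 + 2.62 + 2.13 + 0.96 + 2.13 + 0.61 + 1.88 = 12.46
Sum of off-diagonal covariances = 13.89
σ²_T = 12.46 + 2 × 13.89 = 40.24
α = (k/(k−1))·(1 − sum of item variances/σ²_T) = (7/6)·(1 − 12.46/40.24) = 0.81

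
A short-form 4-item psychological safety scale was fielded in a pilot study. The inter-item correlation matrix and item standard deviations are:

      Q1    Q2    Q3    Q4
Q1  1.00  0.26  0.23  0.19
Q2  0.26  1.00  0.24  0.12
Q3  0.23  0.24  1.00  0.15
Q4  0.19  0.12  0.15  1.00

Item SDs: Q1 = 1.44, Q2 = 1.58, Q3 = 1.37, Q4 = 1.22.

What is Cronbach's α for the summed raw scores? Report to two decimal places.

Σσ²ᵢ = 1.44² + 1.58² + 1.37² + 1.22² = 7.9353
Covariances σ_ij = r_ij · s_i · s_j:
  σ(Q1,Q2) = 0.26 × 1.44 × 1.58 = 0.5916
  σ(Q1,Q3) = 0.23 × 1.44 × 1.37 = 0.4537
  σ(Q1,Q4) = 0.19 × 1.44 × 1.22 = 0.3338
  σ(Q2,Q3) = 0.24 × 1.58 × 1.37 = 0.5195
  σ(Q2,Q4) = 0.12 × 1.58 × 1.22 = 0.2313
  σ(Q3,Q4) = 0.15 × 1.37 × 1.22 = 0.2507
σ²_T = Σσ²ᵢ + 2·Σσ_ij = 7.9353 + 2 × 2.3806 = 12.6965
α = (4/3)·(1 − 7.9353/12.6965) = 0.50

Cronbach's α = 0.50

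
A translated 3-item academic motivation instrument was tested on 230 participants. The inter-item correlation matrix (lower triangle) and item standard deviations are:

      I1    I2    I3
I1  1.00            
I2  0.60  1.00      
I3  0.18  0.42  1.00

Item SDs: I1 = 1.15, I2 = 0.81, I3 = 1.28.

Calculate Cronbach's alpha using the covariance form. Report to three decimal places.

Cronbach's alpha = 0.616

Σσ²ᵢ = 1.15² + 0.81² + 1.28² = 3.6170
Covariances σ_ij = r_ij · s_i · s_j:
  σ(I1,I2) = 0.60 × 1.15 × 0.81 = 0.5589
  σ(I1,I3) = 0.18 × 1.15 × 1.28 = 0.2650
  σ(I2,I3) = 0.42 × 0.81 × 1.28 = 0.4355
σ²_T = Σσ²ᵢ + 2·Σσ_ij = 3.6170 + 2 × 1.2594 = 6.1358
α = (3/2)·(1 − 3.6170/6.1358) = 0.616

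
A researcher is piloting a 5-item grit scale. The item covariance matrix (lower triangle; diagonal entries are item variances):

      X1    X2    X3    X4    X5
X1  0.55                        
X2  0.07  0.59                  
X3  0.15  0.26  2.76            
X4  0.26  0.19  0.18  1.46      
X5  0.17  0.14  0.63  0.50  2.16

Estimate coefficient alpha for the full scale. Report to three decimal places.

coefficient alpha = 0.505

sum of item variances = 0.55 + 0.59 + 2.76 + 1.46 + 2.16 = 7.52
Sum of the distinct covariances = 2.55
Var(T) = 7.52 + 2 × 2.55 = 12.62
α = (k/(k−1))·(1 − sum of item variances/Var(T)) = (5/4)·(1 − 7.52/12.62) = 0.505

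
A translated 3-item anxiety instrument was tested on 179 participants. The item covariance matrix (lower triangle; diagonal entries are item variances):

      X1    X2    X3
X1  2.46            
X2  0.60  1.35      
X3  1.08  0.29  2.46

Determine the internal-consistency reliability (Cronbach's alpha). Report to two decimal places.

Σσ²ᵢ = 2.46 + 1.35 + 2.46 = 6.27
Sum of the distinct covariances = 1.97
total variance = 6.27 + 2 × 1.97 = 10.21
α = (k/(k−1))·(1 − Σσ²ᵢ/total variance) = (3/2)·(1 − 6.27/10.21) = 0.58

α = 0.58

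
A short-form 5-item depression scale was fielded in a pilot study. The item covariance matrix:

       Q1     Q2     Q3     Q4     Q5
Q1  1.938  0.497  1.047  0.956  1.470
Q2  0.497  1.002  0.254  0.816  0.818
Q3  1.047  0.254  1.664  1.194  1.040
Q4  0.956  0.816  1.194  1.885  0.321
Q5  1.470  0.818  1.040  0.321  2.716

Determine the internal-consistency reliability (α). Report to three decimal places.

α = 0.808

Σσᵢ² = 1.938 + 1.002 + 1.664 + 1.885 + 2.716 = 9.205
Σ_{i<j} σ_ij = 8.413
σ²_T = 9.205 + 2 × 8.413 = 26.031
α = (k/(k−1))·(1 − Σσᵢ²/σ²_T) = (5/4)·(1 − 9.205/26.031) = 0.808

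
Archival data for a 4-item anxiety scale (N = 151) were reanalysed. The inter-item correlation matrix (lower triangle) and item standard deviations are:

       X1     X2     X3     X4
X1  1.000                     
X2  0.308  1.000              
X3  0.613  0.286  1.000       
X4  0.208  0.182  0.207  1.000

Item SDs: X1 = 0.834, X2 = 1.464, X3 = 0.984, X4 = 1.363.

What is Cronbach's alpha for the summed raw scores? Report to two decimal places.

Σσ²ᵢ = 0.834² + 1.464² + 0.984² + 1.363² = 5.6649
Covariances σ_ij = r_ij · s_i · s_j:
  σ(X1,X2) = 0.308 × 0.834 × 1.464 = 0.3761
  σ(X1,X3) = 0.613 × 0.834 × 0.984 = 0.5031
  σ(X1,X4) = 0.208 × 0.834 × 1.363 = 0.2364
  σ(X2,X3) = 0.286 × 1.464 × 0.984 = 0.4120
  σ(X2,X4) = 0.182 × 1.464 × 1.363 = 0.3632
  σ(X3,X4) = 0.207 × 0.984 × 1.363 = 0.2776
σ²_T = Σσ²ᵢ + 2·Σσ_ij = 5.6649 + 2 × 2.1684 = 10.0017
α = (4/3)·(1 − 5.6649/10.0017) = 0.58

Cronbach's alpha = 0.58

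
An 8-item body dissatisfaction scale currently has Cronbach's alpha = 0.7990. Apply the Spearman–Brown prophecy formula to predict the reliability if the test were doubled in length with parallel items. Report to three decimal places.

predicted reliability = 0.888

Length factor m = 2
α' = m·α / (1 + (m−1)·α)
   = 2 × 0.7990 / (1 + (2 − 1) × 0.7990)
   = 1.5980 / 1.7990 = 0.888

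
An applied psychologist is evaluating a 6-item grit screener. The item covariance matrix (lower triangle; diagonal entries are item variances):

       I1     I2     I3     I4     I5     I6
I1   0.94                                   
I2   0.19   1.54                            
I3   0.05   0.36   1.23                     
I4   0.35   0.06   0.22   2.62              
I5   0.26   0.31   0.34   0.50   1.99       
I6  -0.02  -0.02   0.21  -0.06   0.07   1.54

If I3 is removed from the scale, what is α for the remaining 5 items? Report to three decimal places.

Remaining items: I1, I2, I4, I5, I6 (k = 5).
Σσ²ᵢ = 0.94 + 1.54 + 2.62 + 1.99 + 1.54 = 8.63
σ²_T = 8.63 + 2 × 1.64 = 11.91
α (item deleted) = (5/4)·(1 − 8.63/11.91) = 0.344

α = 0.344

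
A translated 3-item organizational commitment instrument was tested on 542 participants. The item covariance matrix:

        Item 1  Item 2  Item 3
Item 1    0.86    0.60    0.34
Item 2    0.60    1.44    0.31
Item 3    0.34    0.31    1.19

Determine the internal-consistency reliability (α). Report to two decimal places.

α = 0.63

ΣVar(i) = 0.86 + 1.44 + 1.19 = 3.49
Σ_{i<j} σ_ij = 1.25
σ²_T = 3.49 + 2 × 1.25 = 5.99
α = (k/(k−1))·(1 − ΣVar(i)/σ²_T) = (3/2)·(1 − 3.49/5.99) = 0.63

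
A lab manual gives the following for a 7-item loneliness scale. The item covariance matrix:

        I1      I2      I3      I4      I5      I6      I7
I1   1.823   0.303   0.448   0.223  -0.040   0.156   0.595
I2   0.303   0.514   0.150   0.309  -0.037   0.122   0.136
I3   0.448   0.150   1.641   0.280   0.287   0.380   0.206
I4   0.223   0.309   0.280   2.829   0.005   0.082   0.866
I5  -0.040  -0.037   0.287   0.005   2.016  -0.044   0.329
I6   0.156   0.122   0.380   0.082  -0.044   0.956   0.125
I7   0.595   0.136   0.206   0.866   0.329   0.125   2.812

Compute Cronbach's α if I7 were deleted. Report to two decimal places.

Remaining items: I1, I2, I3, I4, I5, I6 (k = 6).
Σσᵢ² = 1.823 + 0.514 + 1.641 + 2.829 + 2.016 + 0.956 = 9.779
Var(T) = 9.779 + 2 × 2.624 = 15.027
α (item deleted) = (6/5)·(1 − 9.779/15.027) = 0.42

α = 0.42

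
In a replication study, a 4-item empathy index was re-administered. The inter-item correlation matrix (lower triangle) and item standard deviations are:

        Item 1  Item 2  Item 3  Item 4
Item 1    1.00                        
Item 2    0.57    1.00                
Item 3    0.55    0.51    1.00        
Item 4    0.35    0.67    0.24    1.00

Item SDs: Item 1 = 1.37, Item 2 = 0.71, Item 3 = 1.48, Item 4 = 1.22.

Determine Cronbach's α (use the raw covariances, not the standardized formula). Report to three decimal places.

Σσ²ᵢ = 1.37² + 0.71² + 1.48² + 1.22² = 6.0598
Covariances σ_ij = r_ij · s_i · s_j:
  σ(Item 1,Item 2) = 0.57 × 1.37 × 0.71 = 0.5544
  σ(Item 1,Item 3) = 0.55 × 1.37 × 1.48 = 1.1152
  σ(Item 1,Item 4) = 0.35 × 1.37 × 1.22 = 0.5850
  σ(Item 2,Item 3) = 0.51 × 0.71 × 1.48 = 0.5359
  σ(Item 2,Item 4) = 0.67 × 0.71 × 1.22 = 0.5804
  σ(Item 3,Item 4) = 0.24 × 1.48 × 1.22 = 0.4333
σ²_T = Σσ²ᵢ + 2·Σσ_ij = 6.0598 + 2 × 3.8042 = 13.6682
α = (4/3)·(1 − 6.0598/13.6682) = 0.742

Cronbach's α = 0.742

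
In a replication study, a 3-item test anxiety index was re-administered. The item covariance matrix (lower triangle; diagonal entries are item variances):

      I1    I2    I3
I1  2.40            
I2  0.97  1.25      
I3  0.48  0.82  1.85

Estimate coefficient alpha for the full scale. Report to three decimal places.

sum of item variances = 2.40 + 1.25 + 1.85 = 5.50
Σ_{i<j} σ_ij = 2.27
σ²_T = 5.50 + 2 × 2.27 = 10.04
α = (k/(k−1))·(1 − sum of item variances/σ²_T) = (3/2)·(1 − 5.50/10.04) = 0.678

coefficient alpha = 0.678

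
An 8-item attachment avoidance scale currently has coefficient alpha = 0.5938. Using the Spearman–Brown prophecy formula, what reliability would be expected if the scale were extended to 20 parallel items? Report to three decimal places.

Length factor m = 20/8 = 2.5000
α' = m·α / (1 + (m−1)·α)
   = 20/8 × 0.5938 / (1 + (20/8 − 1) × 0.5938)
   = 1.4845 / 1.8907 = 0.785

predicted reliability = 0.785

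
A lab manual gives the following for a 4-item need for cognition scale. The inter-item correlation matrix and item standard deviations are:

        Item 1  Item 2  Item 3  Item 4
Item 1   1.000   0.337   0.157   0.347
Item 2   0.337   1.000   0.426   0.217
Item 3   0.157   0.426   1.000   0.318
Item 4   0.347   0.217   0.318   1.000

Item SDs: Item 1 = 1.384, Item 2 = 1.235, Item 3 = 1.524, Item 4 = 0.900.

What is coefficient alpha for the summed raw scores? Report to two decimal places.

coefficient alpha = 0.62

Σσ²ᵢ = 1.384² + 1.235² + 1.524² + 0.900² = 6.5733
Covariances σ_ij = r_ij · s_i · s_j:
  σ(Item 1,Item 2) = 0.337 × 1.384 × 1.235 = 0.5760
  σ(Item 1,Item 3) = 0.157 × 1.384 × 1.524 = 0.3311
  σ(Item 1,Item 4) = 0.347 × 1.384 × 0.900 = 0.4322
  σ(Item 2,Item 3) = 0.426 × 1.235 × 1.524 = 0.8018
  σ(Item 2,Item 4) = 0.217 × 1.235 × 0.900 = 0.2412
  σ(Item 3,Item 4) = 0.318 × 1.524 × 0.900 = 0.4362
σ²_T = Σσ²ᵢ + 2·Σσ_ij = 6.5733 + 2 × 2.8185 = 12.2103
α = (4/3)·(1 − 6.5733/12.2103) = 0.62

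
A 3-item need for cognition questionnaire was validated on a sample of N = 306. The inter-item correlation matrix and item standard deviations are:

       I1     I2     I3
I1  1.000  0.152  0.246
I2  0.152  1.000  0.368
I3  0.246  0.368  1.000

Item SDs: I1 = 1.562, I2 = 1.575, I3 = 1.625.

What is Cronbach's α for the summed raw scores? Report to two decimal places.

Cronbach's α = 0.51

Σσ²ᵢ = 1.562² + 1.575² + 1.625² = 7.5611
Covariances σ_ij = r_ij · s_i · s_j:
  σ(I1,I2) = 0.152 × 1.562 × 1.575 = 0.3739
  σ(I1,I3) = 0.246 × 1.562 × 1.625 = 0.6244
  σ(I2,I3) = 0.368 × 1.575 × 1.625 = 0.9418
σ²_T = Σσ²ᵢ + 2·Σσ_ij = 7.5611 + 2 × 1.9401 = 11.4413
α = (3/2)·(1 − 7.5611/11.4413) = 0.51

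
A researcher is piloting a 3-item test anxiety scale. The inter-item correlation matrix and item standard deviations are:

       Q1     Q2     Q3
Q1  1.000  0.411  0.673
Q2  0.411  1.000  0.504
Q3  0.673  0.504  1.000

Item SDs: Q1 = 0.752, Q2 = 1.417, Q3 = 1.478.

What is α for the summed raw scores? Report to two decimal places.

α = 0.73

Σσ²ᵢ = 0.752² + 1.417² + 1.478² = 4.7579
Covariances σ_ij = r_ij · s_i · s_j:
  σ(Q1,Q2) = 0.411 × 0.752 × 1.417 = 0.4380
  σ(Q1,Q3) = 0.673 × 0.752 × 1.478 = 0.7480
  σ(Q2,Q3) = 0.504 × 1.417 × 1.478 = 1.0555
σ²_T = Σσ²ᵢ + 2·Σσ_ij = 4.7579 + 2 × 2.2415 = 9.2409
α = (3/2)·(1 − 4.7579/9.2409) = 0.73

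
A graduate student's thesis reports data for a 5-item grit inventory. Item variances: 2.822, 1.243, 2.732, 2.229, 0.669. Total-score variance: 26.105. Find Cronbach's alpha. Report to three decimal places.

α = 0.786

Σσ²ᵢ = 2.822 + 1.243 + 2.732 + 2.229 + 0.669 = 9.695
α = (k/(k−1))·(1 − Σσ²ᵢ/Var(T)) = (5/4)·(1 − 9.695/26.105) = 0.786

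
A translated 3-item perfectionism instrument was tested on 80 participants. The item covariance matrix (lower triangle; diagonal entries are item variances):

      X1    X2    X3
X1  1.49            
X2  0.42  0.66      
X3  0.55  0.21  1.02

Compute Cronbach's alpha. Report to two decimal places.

α = 0.64

Σσ²ᵢ = 1.49 + 0.66 + 1.02 = 3.17
Sum of off-diagonal covariances = 1.18
σ²_T = 3.17 + 2 × 1.18 = 5.53
α = (k/(k−1))·(1 − Σσ²ᵢ/σ²_T) = (3/2)·(1 − 3.17/5.53) = 0.64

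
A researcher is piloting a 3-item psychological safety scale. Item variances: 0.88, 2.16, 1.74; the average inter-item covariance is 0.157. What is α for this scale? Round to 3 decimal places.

sum of item variances = 0.88 + 2.16 + 1.74 = 4.78
Sum of the 3 distinct covariances = 3 × 0.157 = 0.471
σ²_total = sum of item variances + 2·Σcov = 4.78 + 2 × 0.471 = 5.722
α = (3/2)·(1 − 4.78/5.722) = 0.247

α = 0.247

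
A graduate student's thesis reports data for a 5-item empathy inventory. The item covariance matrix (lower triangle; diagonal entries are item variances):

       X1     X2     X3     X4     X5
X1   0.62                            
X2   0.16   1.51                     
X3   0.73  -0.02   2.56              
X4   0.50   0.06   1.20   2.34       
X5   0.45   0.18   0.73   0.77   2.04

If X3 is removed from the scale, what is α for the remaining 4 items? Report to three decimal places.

α = 0.526

Remaining items: X1, X2, X4, X5 (k = 4).
ΣVar(i) = 0.62 + 1.51 + 2.34 + 2.04 = 6.51
Var(T) = 6.51 + 2 × 2.12 = 10.75
α (item deleted) = (4/3)·(1 − 6.51/10.75) = 0.526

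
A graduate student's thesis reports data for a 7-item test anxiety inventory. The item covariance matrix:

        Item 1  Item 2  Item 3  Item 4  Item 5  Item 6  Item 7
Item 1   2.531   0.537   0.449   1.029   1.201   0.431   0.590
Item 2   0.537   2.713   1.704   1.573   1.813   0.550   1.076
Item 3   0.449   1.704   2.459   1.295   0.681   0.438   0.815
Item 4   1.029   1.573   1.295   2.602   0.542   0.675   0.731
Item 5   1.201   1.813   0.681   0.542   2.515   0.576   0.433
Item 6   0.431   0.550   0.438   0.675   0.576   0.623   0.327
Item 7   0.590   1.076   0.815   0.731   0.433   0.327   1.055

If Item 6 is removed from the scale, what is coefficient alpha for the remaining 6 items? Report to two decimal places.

Remaining items: Item 1, Item 2, Item 3, Item 4, Item 5, Item 7 (k = 6).
ΣVar(i) = 2.531 + 2.713 + 2.459 + 2.602 + 2.515 + 1.055 = 13.875
σ²_T = 13.875 + 2 × 14.469 = 42.813
α (item deleted) = (6/5)·(1 − 13.875/42.813) = 0.81

coefficient alpha = 0.81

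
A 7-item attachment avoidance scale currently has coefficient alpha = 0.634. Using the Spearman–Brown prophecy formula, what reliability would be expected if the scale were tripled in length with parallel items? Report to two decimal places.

predicted reliability = 0.84

Length factor m = 3
α' = m·α / (1 + (m−1)·α)
   = 3 × 0.634 / (1 + (3 − 1) × 0.634)
   = 1.9020 / 2.2680 = 0.84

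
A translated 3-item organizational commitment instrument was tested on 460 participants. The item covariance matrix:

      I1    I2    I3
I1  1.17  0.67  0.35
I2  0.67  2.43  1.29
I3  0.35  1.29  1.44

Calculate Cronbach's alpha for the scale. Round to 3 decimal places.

ΣVar(i) = 1.17 + 2.43 + 1.44 = 5.04
Sum of off-diagonal covariances = 2.31
σ²_T = 5.04 + 2 × 2.31 = 9.66
α = (k/(k−1))·(1 − ΣVar(i)/σ²_T) = (3/2)·(1 − 5.04/9.66) = 0.717

α = 0.717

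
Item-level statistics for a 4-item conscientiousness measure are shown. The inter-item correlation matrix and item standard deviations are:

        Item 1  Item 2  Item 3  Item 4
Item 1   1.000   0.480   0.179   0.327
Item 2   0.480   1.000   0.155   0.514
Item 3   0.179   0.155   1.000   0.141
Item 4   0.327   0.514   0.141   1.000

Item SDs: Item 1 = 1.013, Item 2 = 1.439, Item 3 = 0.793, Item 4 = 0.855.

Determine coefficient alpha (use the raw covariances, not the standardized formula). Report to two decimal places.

Σσ²ᵢ = 1.013² + 1.439² + 0.793² + 0.855² = 4.4568
Covariances σ_ij = r_ij · s_i · s_j:
  σ(Item 1,Item 2) = 0.480 × 1.013 × 1.439 = 0.6997
  σ(Item 1,Item 3) = 0.179 × 1.013 × 0.793 = 0.1438
  σ(Item 1,Item 4) = 0.327 × 1.013 × 0.855 = 0.2832
  σ(Item 2,Item 3) = 0.155 × 1.439 × 0.793 = 0.1769
  σ(Item 2,Item 4) = 0.514 × 1.439 × 0.855 = 0.6324
  σ(Item 3,Item 4) = 0.141 × 0.793 × 0.855 = 0.0956
σ²_T = Σσ²ᵢ + 2·Σσ_ij = 4.4568 + 2 × 2.0316 = 8.5200
α = (4/3)·(1 − 4.4568/8.5200) = 0.64

α = 0.64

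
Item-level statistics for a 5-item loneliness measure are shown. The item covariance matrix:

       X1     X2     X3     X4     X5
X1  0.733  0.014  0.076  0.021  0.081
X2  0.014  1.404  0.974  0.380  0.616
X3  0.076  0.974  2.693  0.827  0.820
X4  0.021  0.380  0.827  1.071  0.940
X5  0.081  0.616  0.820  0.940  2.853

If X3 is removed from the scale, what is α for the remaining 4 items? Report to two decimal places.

Remaining items: X1, X2, X4, X5 (k = 4).
Σσᵢ² = 0.733 + 1.404 + 1.071 + 2.853 = 6.061
Var(T) = 6.061 + 2 × 2.052 = 10.165
α (item deleted) = (4/3)·(1 − 6.061/10.165) = 0.54

α = 0.54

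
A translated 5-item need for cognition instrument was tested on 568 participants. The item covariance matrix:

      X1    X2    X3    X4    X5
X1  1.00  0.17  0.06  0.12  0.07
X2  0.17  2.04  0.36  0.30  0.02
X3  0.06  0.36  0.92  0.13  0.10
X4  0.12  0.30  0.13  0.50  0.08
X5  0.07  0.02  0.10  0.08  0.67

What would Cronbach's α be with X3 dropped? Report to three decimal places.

Remaining items: X1, X2, X4, X5 (k = 4).
Σσᵢ² = 1.00 + 2.04 + 0.50 + 0.67 = 4.21
σ²_T = 4.21 + 2 × 0.76 = 5.73
α (item deleted) = (4/3)·(1 − 4.21/5.73) = 0.354

Cronbach's α = 0.354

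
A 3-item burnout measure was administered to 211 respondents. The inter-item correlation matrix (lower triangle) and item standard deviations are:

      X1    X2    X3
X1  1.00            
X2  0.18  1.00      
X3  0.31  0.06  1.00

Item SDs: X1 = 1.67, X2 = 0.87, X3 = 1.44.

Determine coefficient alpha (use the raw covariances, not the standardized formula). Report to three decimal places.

Σσ²ᵢ = 1.67² + 0.87² + 1.44² = 5.6194
Covariances σ_ij = r_ij · s_i · s_j:
  σ(X1,X2) = 0.18 × 1.67 × 0.87 = 0.2615
  σ(X1,X3) = 0.31 × 1.67 × 1.44 = 0.7455
  σ(X2,X3) = 0.06 × 0.87 × 1.44 = 0.0752
σ²_T = Σσ²ᵢ + 2·Σσ_ij = 5.6194 + 2 × 1.0822 = 7.7838
α = (3/2)·(1 − 5.6194/7.7838) = 0.417

coefficient alpha = 0.417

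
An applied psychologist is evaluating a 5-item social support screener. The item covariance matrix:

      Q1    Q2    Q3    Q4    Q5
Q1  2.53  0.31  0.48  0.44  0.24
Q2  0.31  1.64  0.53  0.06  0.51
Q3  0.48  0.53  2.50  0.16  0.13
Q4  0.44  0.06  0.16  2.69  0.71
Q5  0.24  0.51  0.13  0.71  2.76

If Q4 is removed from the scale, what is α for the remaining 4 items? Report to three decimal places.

α = 0.424

Remaining items: Q1, Q2, Q3, Q5 (k = 4).
sum of item variances = 2.53 + 1.64 + 2.50 + 2.76 = 9.43
σ²_total = 9.43 + 2 × 2.20 = 13.83
α (item deleted) = (4/3)·(1 − 9.43/13.83) = 0.424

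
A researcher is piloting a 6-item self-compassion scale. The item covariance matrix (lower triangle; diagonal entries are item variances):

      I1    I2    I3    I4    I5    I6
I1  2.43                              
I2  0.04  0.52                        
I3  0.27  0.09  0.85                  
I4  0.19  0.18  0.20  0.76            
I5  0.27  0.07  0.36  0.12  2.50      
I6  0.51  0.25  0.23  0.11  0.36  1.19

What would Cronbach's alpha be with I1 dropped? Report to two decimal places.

Cronbach's alpha = 0.50

Remaining items: I2, I3, I4, I5, I6 (k = 5).
Σσᵢ² = 0.52 + 0.85 + 0.76 + 2.50 + 1.19 = 5.82
σ²_total = 5.82 + 2 × 1.97 = 9.76
α (item deleted) = (5/4)·(1 − 5.82/9.76) = 0.50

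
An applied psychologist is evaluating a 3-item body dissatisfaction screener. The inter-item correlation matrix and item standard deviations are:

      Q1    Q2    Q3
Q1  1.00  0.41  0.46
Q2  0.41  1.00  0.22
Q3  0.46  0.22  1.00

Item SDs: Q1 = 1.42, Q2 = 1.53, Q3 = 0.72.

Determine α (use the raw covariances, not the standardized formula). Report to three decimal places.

α = 0.595

Σσ²ᵢ = 1.42² + 1.53² + 0.72² = 4.8757
Covariances σ_ij = r_ij · s_i · s_j:
  σ(Q1,Q2) = 0.41 × 1.42 × 1.53 = 0.8908
  σ(Q1,Q3) = 0.46 × 1.42 × 0.72 = 0.4703
  σ(Q2,Q3) = 0.22 × 1.53 × 0.72 = 0.2424
σ²_T = Σσ²ᵢ + 2·Σσ_ij = 4.8757 + 2 × 1.6035 = 8.0827
α = (3/2)·(1 − 4.8757/8.0827) = 0.595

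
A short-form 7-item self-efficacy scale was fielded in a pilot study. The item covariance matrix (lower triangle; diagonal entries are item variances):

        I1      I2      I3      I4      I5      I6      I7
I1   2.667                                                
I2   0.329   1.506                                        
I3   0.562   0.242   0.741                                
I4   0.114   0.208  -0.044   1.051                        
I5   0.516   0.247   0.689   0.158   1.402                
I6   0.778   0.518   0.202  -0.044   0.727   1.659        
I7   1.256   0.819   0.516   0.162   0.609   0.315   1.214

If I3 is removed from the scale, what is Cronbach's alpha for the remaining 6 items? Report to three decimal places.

Remaining items: I1, I2, I4, I5, I6, I7 (k = 6).
Σσᵢ² = 2.667 + 1.506 + 1.051 + 1.402 + 1.659 + 1.214 = 9.499
total variance = 9.499 + 2 × 6.712 = 22.923
α (item deleted) = (6/5)·(1 − 9.499/22.923) = 0.703

α = 0.703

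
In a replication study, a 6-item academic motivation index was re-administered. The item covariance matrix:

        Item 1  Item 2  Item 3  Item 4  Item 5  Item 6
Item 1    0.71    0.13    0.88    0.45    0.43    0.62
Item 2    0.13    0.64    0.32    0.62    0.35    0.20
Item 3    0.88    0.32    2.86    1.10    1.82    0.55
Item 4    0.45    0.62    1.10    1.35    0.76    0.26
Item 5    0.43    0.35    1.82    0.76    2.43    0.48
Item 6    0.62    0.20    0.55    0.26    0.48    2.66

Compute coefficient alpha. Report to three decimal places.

Σσᵢ² = 0.71 + 0.64 + 2.86 + 1.35 + 2.43 + 2.66 = 10.65
Sum of the distinct covariances = 8.97
total variance = 10.65 + 2 × 8.97 = 28.59
α = (k/(k−1))·(1 − Σσᵢ²/total variance) = (6/5)·(1 − 10.65/28.59) = 0.753

α = 0.753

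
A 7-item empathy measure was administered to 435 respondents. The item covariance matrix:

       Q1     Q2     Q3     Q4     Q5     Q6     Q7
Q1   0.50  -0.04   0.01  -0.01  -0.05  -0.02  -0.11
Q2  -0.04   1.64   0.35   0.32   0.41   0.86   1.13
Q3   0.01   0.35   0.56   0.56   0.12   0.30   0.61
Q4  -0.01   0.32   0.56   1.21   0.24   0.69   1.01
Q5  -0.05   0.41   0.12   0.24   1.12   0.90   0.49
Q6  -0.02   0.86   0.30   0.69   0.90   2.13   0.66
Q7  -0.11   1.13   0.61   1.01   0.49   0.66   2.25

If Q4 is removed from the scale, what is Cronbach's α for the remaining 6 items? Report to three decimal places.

Cronbach's α = 0.694

Remaining items: Q1, Q2, Q3, Q5, Q6, Q7 (k = 6).
ΣVar(i) = 0.50 + 1.64 + 0.56 + 1.12 + 2.13 + 2.25 = 8.20
total variance = 8.20 + 2 × 5.62 = 19.44
α (item deleted) = (6/5)·(1 − 8.20/19.44) = 0.694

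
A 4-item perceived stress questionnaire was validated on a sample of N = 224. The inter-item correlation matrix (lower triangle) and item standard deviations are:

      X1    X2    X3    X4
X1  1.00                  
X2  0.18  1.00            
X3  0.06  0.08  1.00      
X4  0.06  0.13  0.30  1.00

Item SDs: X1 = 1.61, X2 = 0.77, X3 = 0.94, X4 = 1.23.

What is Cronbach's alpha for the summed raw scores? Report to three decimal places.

α = 0.341

Σσ²ᵢ = 1.61² + 0.77² + 0.94² + 1.23² = 5.5815
Covariances σ_ij = r_ij · s_i · s_j:
  σ(X1,X2) = 0.18 × 1.61 × 0.77 = 0.2231
  σ(X1,X3) = 0.06 × 1.61 × 0.94 = 0.0908
  σ(X1,X4) = 0.06 × 1.61 × 1.23 = 0.1188
  σ(X2,X3) = 0.08 × 0.77 × 0.94 = 0.0579
  σ(X2,X4) = 0.13 × 0.77 × 1.23 = 0.1231
  σ(X3,X4) = 0.30 × 0.94 × 1.23 = 0.3469
σ²_T = Σσ²ᵢ + 2·Σσ_ij = 5.5815 + 2 × 0.9606 = 7.5027
α = (4/3)·(1 − 5.5815/7.5027) = 0.341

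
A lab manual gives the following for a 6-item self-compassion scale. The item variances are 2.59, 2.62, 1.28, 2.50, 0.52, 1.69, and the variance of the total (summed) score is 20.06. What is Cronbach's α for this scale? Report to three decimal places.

ΣVar(i) = 2.59 + 2.62 + 1.28 + 2.50 + 0.52 + 1.69 = 11.20
α = (k/(k−1))·(1 − ΣVar(i)/σ²_total) = (6/5)·(1 − 11.20/20.06) = 0.530

Cronbach's α = 0.530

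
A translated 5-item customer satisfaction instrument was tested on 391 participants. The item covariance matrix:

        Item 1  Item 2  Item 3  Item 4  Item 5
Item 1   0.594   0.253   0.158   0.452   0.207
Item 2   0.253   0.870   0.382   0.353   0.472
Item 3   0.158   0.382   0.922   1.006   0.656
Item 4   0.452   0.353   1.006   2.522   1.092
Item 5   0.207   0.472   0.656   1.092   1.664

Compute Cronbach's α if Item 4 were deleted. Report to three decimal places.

Cronbach's α = 0.683

Remaining items: Item 1, Item 2, Item 3, Item 5 (k = 4).
Σσᵢ² = 0.594 + 0.870 + 0.922 + 1.664 = 4.050
Var(T) = 4.050 + 2 × 2.128 = 8.306
α (item deleted) = (4/3)·(1 − 4.050/8.306) = 0.683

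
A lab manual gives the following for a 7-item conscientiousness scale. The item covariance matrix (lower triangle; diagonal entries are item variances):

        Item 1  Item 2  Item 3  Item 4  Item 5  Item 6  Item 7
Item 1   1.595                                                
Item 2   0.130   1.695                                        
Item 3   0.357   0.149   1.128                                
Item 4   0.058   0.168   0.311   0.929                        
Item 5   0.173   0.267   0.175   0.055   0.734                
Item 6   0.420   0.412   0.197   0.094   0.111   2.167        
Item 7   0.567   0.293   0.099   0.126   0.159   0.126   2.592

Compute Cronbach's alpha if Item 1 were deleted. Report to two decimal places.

α = 0.45

Remaining items: Item 2, Item 3, Item 4, Item 5, Item 6, Item 7 (k = 6).
sum of item variances = 1.695 + 1.128 + 0.929 + 0.734 + 2.167 + 2.592 = 9.245
Var(T) = 9.245 + 2 × 2.742 = 14.729
α (item deleted) = (6/5)·(1 − 9.245/14.729) = 0.45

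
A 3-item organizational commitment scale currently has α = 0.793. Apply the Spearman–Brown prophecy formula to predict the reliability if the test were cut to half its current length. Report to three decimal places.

predicted reliability = 0.657

Length factor m = 1/2
α' = m·α / (1 − (1−m)·α)
   = 1/2 × 0.793 / (1 − (1 − 1/2) × 0.793)
   = 0.3965 / 0.6035 = 0.657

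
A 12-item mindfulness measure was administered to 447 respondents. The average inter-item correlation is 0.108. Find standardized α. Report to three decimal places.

α = 0.592

Standardized α = k·r̄ / (1 + (k−1)·r̄) = 12 × 0.108 / (1 + 11 × 0.108)
  = 1.2960 / 2.1880 = 0.592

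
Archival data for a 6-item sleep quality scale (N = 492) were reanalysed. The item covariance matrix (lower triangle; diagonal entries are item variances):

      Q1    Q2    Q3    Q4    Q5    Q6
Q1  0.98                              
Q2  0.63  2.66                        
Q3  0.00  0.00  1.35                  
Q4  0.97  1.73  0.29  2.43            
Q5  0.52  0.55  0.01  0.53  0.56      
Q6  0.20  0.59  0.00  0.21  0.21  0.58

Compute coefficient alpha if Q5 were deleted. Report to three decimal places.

Remaining items: Q1, Q2, Q3, Q4, Q6 (k = 5).
Σσᵢ² = 0.98 + 2.66 + 1.35 + 2.43 + 0.58 = 8.00
Var(T) = 8.00 + 2 × 4.62 = 17.24
α (item deleted) = (5/4)·(1 − 8.00/17.24) = 0.670

coefficient alpha = 0.670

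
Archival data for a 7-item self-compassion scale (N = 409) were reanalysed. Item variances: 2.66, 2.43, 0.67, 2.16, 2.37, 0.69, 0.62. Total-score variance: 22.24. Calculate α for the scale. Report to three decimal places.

ΣVar(i) = 2.66 + 2.43 + 0.67 + 2.16 + 2.37 + 0.69 + 0.62 = 11.60
α = (k/(k−1))·(1 − ΣVar(i)/total variance) = (7/6)·(1 − 11.60/22.24) = 0.558

α = 0.558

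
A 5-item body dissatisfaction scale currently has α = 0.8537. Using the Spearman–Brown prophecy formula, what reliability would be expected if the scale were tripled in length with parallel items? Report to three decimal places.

predicted reliability = 0.946

Length factor m = 3
α' = m·α / (1 + (m−1)·α)
   = 3 × 0.8537 / (1 + (3 − 1) × 0.8537)
   = 2.5611 / 2.7074 = 0.946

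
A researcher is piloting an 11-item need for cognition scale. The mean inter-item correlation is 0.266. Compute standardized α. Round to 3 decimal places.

Standardized α = k·r̄ / (1 + (k−1)·r̄) = 11 × 0.266 / (1 + 10 × 0.266)
  = 2.9260 / 3.6600 = 0.799

standardized α = 0.799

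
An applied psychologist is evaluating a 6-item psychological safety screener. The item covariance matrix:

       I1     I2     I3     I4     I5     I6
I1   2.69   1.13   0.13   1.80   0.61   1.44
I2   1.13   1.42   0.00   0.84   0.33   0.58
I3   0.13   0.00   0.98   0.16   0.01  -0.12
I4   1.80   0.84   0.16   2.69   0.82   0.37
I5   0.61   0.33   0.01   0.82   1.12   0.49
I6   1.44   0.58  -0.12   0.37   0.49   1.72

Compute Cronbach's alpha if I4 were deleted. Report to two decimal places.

Cronbach's alpha = 0.67

Remaining items: I1, I2, I3, I5, I6 (k = 5).
ΣVar(i) = 2.69 + 1.42 + 0.98 + 1.12 + 1.72 = 7.93
σ²_total = 7.93 + 2 × 4.60 = 17.13
α (item deleted) = (5/4)·(1 − 7.93/17.13) = 0.67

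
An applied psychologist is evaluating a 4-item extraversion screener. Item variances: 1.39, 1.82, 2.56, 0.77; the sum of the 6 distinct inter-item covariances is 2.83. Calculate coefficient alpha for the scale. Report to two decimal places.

Σσᵢ² = 1.39 + 1.82 + 2.56 + 0.77 = 6.54
Sum of distinct covariances = 2.83
Var(T) = Σσᵢ² + 2·Σcov = 6.54 + 2 × 2.83 = 12.20
α = (4/3)·(1 − 6.54/12.20) = 0.62

coefficient alpha = 0.62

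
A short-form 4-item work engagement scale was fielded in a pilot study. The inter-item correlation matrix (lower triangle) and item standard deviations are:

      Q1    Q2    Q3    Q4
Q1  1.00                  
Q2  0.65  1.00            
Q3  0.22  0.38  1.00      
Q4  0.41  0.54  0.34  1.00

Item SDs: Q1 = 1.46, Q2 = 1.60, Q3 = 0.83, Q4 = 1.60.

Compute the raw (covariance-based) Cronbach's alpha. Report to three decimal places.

α = 0.748

Σσ²ᵢ = 1.46² + 1.60² + 0.83² + 1.60² = 7.9405
Covariances σ_ij = r_ij · s_i · s_j:
  σ(Q1,Q2) = 0.65 × 1.46 × 1.60 = 1.5184
  σ(Q1,Q3) = 0.22 × 1.46 × 0.83 = 0.2666
  σ(Q1,Q4) = 0.41 × 1.46 × 1.60 = 0.9578
  σ(Q2,Q3) = 0.38 × 1.60 × 0.83 = 0.5046
  σ(Q2,Q4) = 0.54 × 1.60 × 1.60 = 1.3824
  σ(Q3,Q4) = 0.34 × 0.83 × 1.60 = 0.4515
σ²_T = Σσ²ᵢ + 2·Σσ_ij = 7.9405 + 2 × 5.0813 = 18.1031
α = (4/3)·(1 − 7.9405/18.1031) = 0.748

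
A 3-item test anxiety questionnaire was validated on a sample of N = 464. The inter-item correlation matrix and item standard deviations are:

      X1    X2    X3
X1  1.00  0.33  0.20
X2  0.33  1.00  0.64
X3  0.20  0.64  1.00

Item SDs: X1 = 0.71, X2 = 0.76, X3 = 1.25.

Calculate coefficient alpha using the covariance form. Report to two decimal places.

coefficient alpha = 0.63

Σσ²ᵢ = 0.71² + 0.76² + 1.25² = 2.6442
Covariances σ_ij = r_ij · s_i · s_j:
  σ(X1,X2) = 0.33 × 0.71 × 0.76 = 0.1781
  σ(X1,X3) = 0.20 × 0.71 × 1.25 = 0.1775
  σ(X2,X3) = 0.64 × 0.76 × 1.25 = 0.6080
σ²_T = Σσ²ᵢ + 2·Σσ_ij = 2.6442 + 2 × 0.9636 = 4.5714
α = (3/2)·(1 − 2.6442/4.5714) = 0.63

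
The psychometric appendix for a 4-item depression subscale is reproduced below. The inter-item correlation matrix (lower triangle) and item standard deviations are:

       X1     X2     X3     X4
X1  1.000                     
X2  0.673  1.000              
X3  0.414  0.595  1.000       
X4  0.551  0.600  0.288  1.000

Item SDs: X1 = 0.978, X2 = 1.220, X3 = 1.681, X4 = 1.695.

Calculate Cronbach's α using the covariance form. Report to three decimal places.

Cronbach's α = 0.777

Σσ²ᵢ = 0.978² + 1.220² + 1.681² + 1.695² = 8.1437
Covariances σ_ij = r_ij · s_i · s_j:
  σ(X1,X2) = 0.673 × 0.978 × 1.220 = 0.8030
  σ(X1,X3) = 0.414 × 0.978 × 1.681 = 0.6806
  σ(X1,X4) = 0.551 × 0.978 × 1.695 = 0.9134
  σ(X2,X3) = 0.595 × 1.220 × 1.681 = 1.2202
  σ(X2,X4) = 0.600 × 1.220 × 1.695 = 1.2407
  σ(X3,X4) = 0.288 × 1.681 × 1.695 = 0.8206
σ²_T = Σσ²ᵢ + 2·Σσ_ij = 8.1437 + 2 × 5.6785 = 19.5007
α = (4/3)·(1 − 8.1437/19.5007) = 0.777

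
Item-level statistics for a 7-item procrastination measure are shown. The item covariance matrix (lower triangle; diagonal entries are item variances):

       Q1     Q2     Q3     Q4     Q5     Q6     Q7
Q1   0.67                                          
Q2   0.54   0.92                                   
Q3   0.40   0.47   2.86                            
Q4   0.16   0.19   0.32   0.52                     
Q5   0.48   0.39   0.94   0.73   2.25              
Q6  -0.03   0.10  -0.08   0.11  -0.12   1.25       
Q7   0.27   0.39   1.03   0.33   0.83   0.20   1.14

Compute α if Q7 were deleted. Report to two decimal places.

α = 0.62

Remaining items: Q1, Q2, Q3, Q4, Q5, Q6 (k = 6).
Σσᵢ² = 0.67 + 0.92 + 2.86 + 0.52 + 2.25 + 1.25 = 8.47
Var(T) = 8.47 + 2 × 4.60 = 17.67
α (item deleted) = (6/5)·(1 − 8.47/17.67) = 0.62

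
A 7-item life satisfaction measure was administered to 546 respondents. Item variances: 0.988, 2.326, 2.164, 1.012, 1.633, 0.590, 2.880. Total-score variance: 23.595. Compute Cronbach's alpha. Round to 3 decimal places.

sum of item variances = 0.988 + 2.326 + 2.164 + 1.012 + 1.633 + 0.590 + 2.880 = 11.593
α = (k/(k−1))·(1 − sum of item variances/Var(T)) = (7/6)·(1 − 11.593/23.595) = 0.593

α = 0.593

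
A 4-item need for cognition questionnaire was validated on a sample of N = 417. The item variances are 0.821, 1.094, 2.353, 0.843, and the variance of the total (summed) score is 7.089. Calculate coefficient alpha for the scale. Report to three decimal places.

Σσᵢ² = 0.821 + 1.094 + 2.353 + 0.843 = 5.111
α = (k/(k−1))·(1 − Σσᵢ²/σ²_total) = (4/3)·(1 − 5.111/7.089) = 0.372

α = 0.372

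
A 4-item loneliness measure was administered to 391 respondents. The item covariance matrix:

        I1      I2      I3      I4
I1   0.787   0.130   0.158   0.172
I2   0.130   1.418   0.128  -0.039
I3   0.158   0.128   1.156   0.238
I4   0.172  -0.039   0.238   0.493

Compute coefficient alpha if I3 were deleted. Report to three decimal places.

Remaining items: I1, I2, I4 (k = 3).
sum of item variances = 0.787 + 1.418 + 0.493 = 2.698
σ²_T = 2.698 + 2 × 0.263 = 3.224
α (item deleted) = (3/2)·(1 − 2.698/3.224) = 0.245

coefficient alpha = 0.245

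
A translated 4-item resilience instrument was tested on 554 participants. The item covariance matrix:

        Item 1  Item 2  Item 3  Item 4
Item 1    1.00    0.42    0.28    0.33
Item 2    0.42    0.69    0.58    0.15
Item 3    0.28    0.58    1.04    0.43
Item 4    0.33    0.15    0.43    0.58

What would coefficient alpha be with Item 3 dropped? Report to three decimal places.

Remaining items: Item 1, Item 2, Item 4 (k = 3).
Σσᵢ² = 1.00 + 0.69 + 0.58 = 2.27
total variance = 2.27 + 2 × 0.90 = 4.07
α (item deleted) = (3/2)·(1 − 2.27/4.07) = 0.663

α = 0.663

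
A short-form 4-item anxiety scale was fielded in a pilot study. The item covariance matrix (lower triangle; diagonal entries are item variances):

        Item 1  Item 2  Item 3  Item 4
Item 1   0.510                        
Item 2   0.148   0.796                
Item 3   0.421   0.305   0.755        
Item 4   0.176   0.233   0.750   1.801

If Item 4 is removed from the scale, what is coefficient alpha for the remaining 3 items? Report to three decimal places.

coefficient alpha = 0.688

Remaining items: Item 1, Item 2, Item 3 (k = 3).
sum of item variances = 0.510 + 0.796 + 0.755 = 2.061
total variance = 2.061 + 2 × 0.874 = 3.809
α (item deleted) = (3/2)·(1 − 2.061/3.809) = 0.688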